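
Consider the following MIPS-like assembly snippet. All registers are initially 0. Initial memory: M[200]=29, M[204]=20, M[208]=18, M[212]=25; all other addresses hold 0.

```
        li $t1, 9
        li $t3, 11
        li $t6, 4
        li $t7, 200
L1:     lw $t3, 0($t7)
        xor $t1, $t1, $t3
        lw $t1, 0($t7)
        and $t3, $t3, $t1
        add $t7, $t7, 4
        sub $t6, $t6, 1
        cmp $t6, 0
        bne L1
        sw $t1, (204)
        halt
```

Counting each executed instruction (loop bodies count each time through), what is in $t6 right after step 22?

2

after li $t1, 9: $t1=9
after li $t3, 11: $t3=11
after li $t6, 4: $t6=4
after li $t7, 200: $t7=200
after lw $t3, 0($t7): $t3=M[200]=29
after xor $t1, $t1, $t3: $t1=9^29=20
after lw $t1, 0($t7): $t1=M[200]=29
after and $t3, $t3, $t1: $t3=29&29=29
after add $t7, $t7, 4: $t7=200+4=204
after sub $t6, $t6, 1: $t6=4-1=3
cmp $t6, 0  (cmp 3,0)
bne L1: taken
after lw $t3, 0($t7): $t3=M[204]=20
after xor $t1, $t1, $t3: $t1=29^20=9
after lw $t1, 0($t7): $t1=M[204]=20
after and $t3, $t3, $t1: $t3=20&20=20
after add $t7, $t7, 4: $t7=204+4=208
after sub $t6, $t6, 1: $t6=3-1=2
cmp $t6, 0  (cmp 2,0)
bne L1: taken
after lw $t3, 0($t7): $t3=M[208]=18
after xor $t1, $t1, $t3: $t1=20^18=6
After step 22: $t6 = 2.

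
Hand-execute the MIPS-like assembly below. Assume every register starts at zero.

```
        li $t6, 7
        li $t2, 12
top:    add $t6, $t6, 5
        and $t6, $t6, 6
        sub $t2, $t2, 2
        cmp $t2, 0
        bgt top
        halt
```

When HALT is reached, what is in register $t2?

0

li $t6, 7 → $t6=7
li $t2, 12 → $t2=12
add $t6, $t6, 5 → $t6=7+5=12
and $t6, $t6, 6 → $t6=12&6=4
sub $t2, $t2, 2 → $t2=12-2=10
cmp $t2, 0  (cmp 10,0)
bgt top: taken
add $t6, $t6, 5 → $t6=4+5=9
and $t6, $t6, 6 → $t6=9&6=0
sub $t2, $t2, 2 → $t2=10-2=8
cmp $t2, 0  (cmp 8,0)
bgt top: taken
add $t6, $t6, 5 → $t6=0+5=5
and $t6, $t6, 6 → $t6=5&6=4
sub $t2, $t2, 2 → $t2=8-2=6
cmp $t2, 0  (cmp 6,0)
bgt top: taken
add $t6, $t6, 5 → $t6=4+5=9
and $t6, $t6, 6 → $t6=9&6=0
sub $t2, $t2, 2 → $t2=6-2=4
cmp $t2, 0  (cmp 4,0)
bgt top: taken
add $t6, $t6, 5 → $t6=0+5=5
and $t6, $t6, 6 → $t6=5&6=4
sub $t2, $t2, 2 → $t2=4-2=2
cmp $t2, 0  (cmp 2,0)
bgt top: taken
add $t6, $t6, 5 → $t6=4+5=9
and $t6, $t6, 6 → $t6=9&6=0
sub $t2, $t2, 2 → $t2=2-2=0
cmp $t2, 0  (cmp 0,0)
bgt top: not taken
halt.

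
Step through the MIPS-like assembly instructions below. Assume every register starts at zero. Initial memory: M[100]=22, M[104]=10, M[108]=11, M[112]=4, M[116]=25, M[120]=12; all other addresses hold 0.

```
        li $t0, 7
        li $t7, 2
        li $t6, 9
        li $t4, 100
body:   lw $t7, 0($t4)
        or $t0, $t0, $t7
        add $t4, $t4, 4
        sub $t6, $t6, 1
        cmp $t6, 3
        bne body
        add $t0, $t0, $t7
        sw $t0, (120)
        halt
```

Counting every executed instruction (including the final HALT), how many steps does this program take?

43

after li $t0, 7: $t0=7
after li $t7, 2: $t7=2
after li $t6, 9: $t6=9
after li $t4, 100: $t4=100
after lw $t7, 0($t4): $t7=M[100]=22
after or $t0, $t0, $t7: $t0=7|22=23
after add $t4, $t4, 4: $t4=100+4=104
after sub $t6, $t6, 1: $t6=9-1=8
cmp $t6, 3  (cmp 8,3)
bne body: taken
after lw $t7, 0($t4): $t7=M[104]=10
after or $t0, $t0, $t7: $t0=23|10=31
after add $t4, $t4, 4: $t4=104+4=108
after sub $t6, $t6, 1: $t6=8-1=7
cmp $t6, 3  (cmp 7,3)
bne body: taken
after lw $t7, 0($t4): $t7=M[108]=11
after or $t0, $t0, $t7: $t0=31|11=31
after add $t4, $t4, 4: $t4=108+4=112
after sub $t6, $t6, 1: $t6=7-1=6
cmp $t6, 3  (cmp 6,3)
bne body: taken
after lw $t7, 0($t4): $t7=M[112]=4
after or $t0, $t0, $t7: $t0=31|4=31
after add $t4, $t4, 4: $t4=112+4=116
after sub $t6, $t6, 1: $t6=6-1=5
cmp $t6, 3  (cmp 5,3)
bne body: taken
after lw $t7, 0($t4): $t7=M[116]=25
after or $t0, $t0, $t7: $t0=31|25=31
after add $t4, $t4, 4: $t4=116+4=120
after sub $t6, $t6, 1: $t6=5-1=4
cmp $t6, 3  (cmp 4,3)
bne body: taken
after lw $t7, 0($t4): $t7=M[120]=12
after or $t0, $t0, $t7: $t0=31|12=31
after add $t4, $t4, 4: $t4=120+4=124
after sub $t6, $t6, 1: $t6=4-1=3
cmp $t6, 3  (cmp 3,3)
bne body: not taken
after add $t0, $t0, $t7: $t0=31+12=43
sw $t0, (120) → M[120]=43
halt.
Total executed instructions: 43.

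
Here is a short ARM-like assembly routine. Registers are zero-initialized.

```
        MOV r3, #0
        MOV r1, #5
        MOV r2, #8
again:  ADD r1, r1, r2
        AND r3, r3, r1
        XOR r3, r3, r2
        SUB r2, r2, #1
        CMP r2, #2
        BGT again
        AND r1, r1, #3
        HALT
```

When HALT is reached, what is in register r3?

7

MOV r3, #0 → r3=0
MOV r1, #5 → r1=5
MOV r2, #8 → r2=8
ADD r1, r1, r2 → r1=5+8=13
AND r3, r3, r1 → r3=0&13=0
XOR r3, r3, r2 → r3=0^8=8
SUB r2, r2, #1 → r2=8-1=7
CMP r2, #2  (cmp 7,2)
BGT again: taken
ADD r1, r1, r2 → r1=13+7=20
AND r3, r3, r1 → r3=8&20=0
XOR r3, r3, r2 → r3=0^7=7
SUB r2, r2, #1 → r2=7-1=6
CMP r2, #2  (cmp 6,2)
BGT again: taken
ADD r1, r1, r2 → r1=20+6=26
AND r3, r3, r1 → r3=7&26=2
XOR r3, r3, r2 → r3=2^6=4
SUB r2, r2, #1 → r2=6-1=5
CMP r2, #2  (cmp 5,2)
BGT again: taken
ADD r1, r1, r2 → r1=26+5=31
AND r3, r3, r1 → r3=4&31=4
XOR r3, r3, r2 → r3=4^5=1
SUB r2, r2, #1 → r2=5-1=4
CMP r2, #2  (cmp 4,2)
BGT again: taken
ADD r1, r1, r2 → r1=31+4=35
AND r3, r3, r1 → r3=1&35=1
XOR r3, r3, r2 → r3=1^4=5
SUB r2, r2, #1 → r2=4-1=3
CMP r2, #2  (cmp 3,2)
BGT again: taken
ADD r1, r1, r2 → r1=35+3=38
AND r3, r3, r1 → r3=5&38=4
XOR r3, r3, r2 → r3=4^3=7
SUB r2, r2, #1 → r2=3-1=2
CMP r2, #2  (cmp 2,2)
BGT again: not taken
AND r1, r1, #3 → r1=38&3=2
halt.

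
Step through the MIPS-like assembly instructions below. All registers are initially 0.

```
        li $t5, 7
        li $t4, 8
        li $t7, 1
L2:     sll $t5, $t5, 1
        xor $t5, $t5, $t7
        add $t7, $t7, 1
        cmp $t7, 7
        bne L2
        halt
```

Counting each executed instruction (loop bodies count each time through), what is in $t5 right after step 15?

after li $t5, 7: $t5=7
after li $t4, 8: $t4=8
after li $t7, 1: $t7=1
after sll $t5, $t5, 1: $t5=7<<1=14
after xor $t5, $t5, $t7: $t5=14^1=15
after add $t7, $t7, 1: $t7=1+1=2
cmp $t7, 7  (cmp 2,7)
bne L2: taken
after sll $t5, $t5, 1: $t5=15<<1=30
after xor $t5, $t5, $t7: $t5=30^2=28
after add $t7, $t7, 1: $t7=2+1=3
cmp $t7, 7  (cmp 3,7)
bne L2: taken
after sll $t5, $t5, 1: $t5=28<<1=56
after xor $t5, $t5, $t7: $t5=56^3=59
After step 15: $t5 = 59.

59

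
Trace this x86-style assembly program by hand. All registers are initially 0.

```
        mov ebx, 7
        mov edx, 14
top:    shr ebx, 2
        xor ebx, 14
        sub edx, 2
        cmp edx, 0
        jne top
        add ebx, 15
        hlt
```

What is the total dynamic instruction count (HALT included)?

39

ebx=7
edx=14
ebx=7>>2=1
ebx=1^14=15
edx=14-2=12
cmp edx, 0  (cmp 12,0)
jne top: taken
ebx=15>>2=3
ebx=3^14=13
edx=12-2=10
cmp edx, 0  (cmp 10,0)
jne top: taken
ebx=13>>2=3
ebx=3^14=13
edx=10-2=8
cmp edx, 0  (cmp 8,0)
jne top: taken
ebx=13>>2=3
ebx=3^14=13
edx=8-2=6
cmp edx, 0  (cmp 6,0)
jne top: taken
ebx=13>>2=3
ebx=3^14=13
edx=6-2=4
cmp edx, 0  (cmp 4,0)
jne top: taken
ebx=13>>2=3
ebx=3^14=13
edx=4-2=2
cmp edx, 0  (cmp 2,0)
jne top: taken
ebx=13>>2=3
ebx=3^14=13
edx=2-2=0
cmp edx, 0  (cmp 0,0)
jne top: not taken
ebx=13+15=28
halt.
Total executed instructions: 39.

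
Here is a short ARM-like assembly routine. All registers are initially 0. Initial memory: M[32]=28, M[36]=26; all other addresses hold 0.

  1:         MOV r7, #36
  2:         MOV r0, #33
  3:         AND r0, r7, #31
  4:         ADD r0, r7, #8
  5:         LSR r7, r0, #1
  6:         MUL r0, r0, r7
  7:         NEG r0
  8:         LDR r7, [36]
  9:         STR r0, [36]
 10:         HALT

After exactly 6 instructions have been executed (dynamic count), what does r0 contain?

r7=36
r0=33
r0=36&31=4
r0=36+8=44
r7=44>>1=22
r0=44*22=968
After step 6: r0 = 968.

968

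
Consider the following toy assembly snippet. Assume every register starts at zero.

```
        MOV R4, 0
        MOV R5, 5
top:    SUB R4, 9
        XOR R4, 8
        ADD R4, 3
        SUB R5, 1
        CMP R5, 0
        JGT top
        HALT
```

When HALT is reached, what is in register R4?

-54

MOV R4, 0 → R4=0
MOV R5, 5 → R5=5
SUB R4, 9 → R4=0-9=-9
XOR R4, 8 → R4=(-9)^8=-1
ADD R4, 3 → R4=(-1)+3=2
SUB R5, 1 → R5=5-1=4
CMP R5, 0  (cmp 4,0)
JGT top: taken
SUB R4, 9 → R4=2-9=-7
XOR R4, 8 → R4=(-7)^8=-15
ADD R4, 3 → R4=(-15)+3=-12
SUB R5, 1 → R5=4-1=3
CMP R5, 0  (cmp 3,0)
JGT top: taken
SUB R4, 9 → R4=(-12)-9=-21
XOR R4, 8 → R4=(-21)^8=-29
ADD R4, 3 → R4=(-29)+3=-26
SUB R5, 1 → R5=3-1=2
CMP R5, 0  (cmp 2,0)
JGT top: taken
SUB R4, 9 → R4=(-26)-9=-35
XOR R4, 8 → R4=(-35)^8=-43
ADD R4, 3 → R4=(-43)+3=-40
SUB R5, 1 → R5=2-1=1
CMP R5, 0  (cmp 1,0)
JGT top: taken
SUB R4, 9 → R4=(-40)-9=-49
XOR R4, 8 → R4=(-49)^8=-57
ADD R4, 3 → R4=(-57)+3=-54
SUB R5, 1 → R5=1-1=0
CMP R5, 0  (cmp 0,0)
JGT top: not taken
halt.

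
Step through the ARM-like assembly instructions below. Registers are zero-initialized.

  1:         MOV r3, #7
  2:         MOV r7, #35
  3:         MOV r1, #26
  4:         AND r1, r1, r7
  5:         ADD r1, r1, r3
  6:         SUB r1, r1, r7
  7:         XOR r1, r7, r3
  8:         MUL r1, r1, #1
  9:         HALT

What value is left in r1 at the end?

36

MOV r3, #7 → r3=7
MOV r7, #35 → r7=35
MOV r1, #26 → r1=26
AND r1, r1, r7 → r1=26&35=2
ADD r1, r1, r3 → r1=2+7=9
SUB r1, r1, r7 → r1=9-35=-26
XOR r1, r7, r3 → r1=35^7=36
MUL r1, r1, #1 → r1=36*1=36
halt.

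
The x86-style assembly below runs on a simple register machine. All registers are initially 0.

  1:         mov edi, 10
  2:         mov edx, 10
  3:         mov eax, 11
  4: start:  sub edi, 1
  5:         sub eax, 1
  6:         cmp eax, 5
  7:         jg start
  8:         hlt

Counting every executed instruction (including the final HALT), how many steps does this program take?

mov edi, 10 → edi=10
mov edx, 10 → edx=10
mov eax, 11 → eax=11
sub edi, 1 → edi=10-1=9
sub eax, 1 → eax=11-1=10
cmp eax, 5  (cmp 10,5)
jg start: taken
sub edi, 1 → edi=9-1=8
sub eax, 1 → eax=10-1=9
cmp eax, 5  (cmp 9,5)
jg start: taken
sub edi, 1 → edi=8-1=7
sub eax, 1 → eax=9-1=8
cmp eax, 5  (cmp 8,5)
jg start: taken
sub edi, 1 → edi=7-1=6
sub eax, 1 → eax=8-1=7
cmp eax, 5  (cmp 7,5)
jg start: taken
sub edi, 1 → edi=6-1=5
sub eax, 1 → eax=7-1=6
cmp eax, 5  (cmp 6,5)
jg start: taken
sub edi, 1 → edi=5-1=4
sub eax, 1 → eax=6-1=5
cmp eax, 5  (cmp 5,5)
jg start: not taken
halt.
Total executed instructions: 28.

28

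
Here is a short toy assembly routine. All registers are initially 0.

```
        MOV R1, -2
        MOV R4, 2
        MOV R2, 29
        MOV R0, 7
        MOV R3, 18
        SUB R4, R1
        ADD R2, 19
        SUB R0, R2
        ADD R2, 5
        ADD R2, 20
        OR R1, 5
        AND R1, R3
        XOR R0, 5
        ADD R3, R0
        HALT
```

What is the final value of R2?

MOV R1, -2 → R1=-2
MOV R4, 2 → R4=2
MOV R2, 29 → R2=29
MOV R0, 7 → R0=7
MOV R3, 18 → R3=18
SUB R4, R1 → R4=2-(-2)=4
ADD R2, 19 → R2=29+19=48
SUB R0, R2 → R0=7-48=-41
ADD R2, 5 → R2=48+5=53
ADD R2, 20 → R2=53+20=73
OR R1, 5 → R1=(-2)|5=-1
AND R1, R3 → R1=(-1)&18=18
XOR R0, 5 → R0=(-41)^5=-46
ADD R3, R0 → R3=18+(-46)=-28
halt.

73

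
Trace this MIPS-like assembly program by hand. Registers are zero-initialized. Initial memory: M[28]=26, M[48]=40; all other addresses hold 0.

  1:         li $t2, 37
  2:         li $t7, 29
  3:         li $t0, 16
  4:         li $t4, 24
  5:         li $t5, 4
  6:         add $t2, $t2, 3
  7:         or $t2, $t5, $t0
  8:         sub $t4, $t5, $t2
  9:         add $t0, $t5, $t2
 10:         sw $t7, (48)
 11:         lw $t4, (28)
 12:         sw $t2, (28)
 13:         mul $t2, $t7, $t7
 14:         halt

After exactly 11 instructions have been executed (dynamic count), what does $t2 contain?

li $t2, 37 → $t2=37
li $t7, 29 → $t7=29
li $t0, 16 → $t0=16
li $t4, 24 → $t4=24
li $t5, 4 → $t5=4
add $t2, $t2, 3 → $t2=37+3=40
or $t2, $t5, $t0 → $t2=4|16=20
sub $t4, $t5, $t2 → $t4=4-20=-16
add $t0, $t5, $t2 → $t0=4+20=24
sw $t7, (48) → M[48]=29
lw $t4, (28) → $t4=M[28]=26
After step 11: $t2 = 20.

20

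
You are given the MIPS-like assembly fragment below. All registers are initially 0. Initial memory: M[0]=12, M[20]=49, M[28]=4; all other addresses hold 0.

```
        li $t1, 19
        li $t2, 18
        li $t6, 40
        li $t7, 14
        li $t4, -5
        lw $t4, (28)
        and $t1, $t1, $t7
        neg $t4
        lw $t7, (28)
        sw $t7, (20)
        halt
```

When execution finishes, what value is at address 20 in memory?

4

$t1=19
$t2=18
$t6=40
$t7=14
$t4=-5
$t4=M[28]=4
$t1=19&14=2
$t4=-(4)=-4
$t7=M[28]=4
sw $t7, (20) → M[20]=4
halt.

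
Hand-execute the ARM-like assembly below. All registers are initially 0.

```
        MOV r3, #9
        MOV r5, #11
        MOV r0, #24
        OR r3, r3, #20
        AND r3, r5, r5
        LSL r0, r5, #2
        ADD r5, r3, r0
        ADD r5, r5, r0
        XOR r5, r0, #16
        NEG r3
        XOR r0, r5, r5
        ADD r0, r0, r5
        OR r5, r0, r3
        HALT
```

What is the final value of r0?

60

r3=9
r5=11
r0=24
r3=9|20=29
r3=11&11=11
r0=11<<2=44
r5=11+44=55
r5=55+44=99
r5=44^16=60
r3=-(11)=-11
r0=60^60=0
r0=0+60=60
r5=60|(-11)=-3
halt.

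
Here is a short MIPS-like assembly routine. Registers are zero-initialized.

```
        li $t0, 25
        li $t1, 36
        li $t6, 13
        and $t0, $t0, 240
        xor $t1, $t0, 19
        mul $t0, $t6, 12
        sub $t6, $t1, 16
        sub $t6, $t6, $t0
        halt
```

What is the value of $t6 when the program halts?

-169

li $t0, 25 → $t0=25
li $t1, 36 → $t1=36
li $t6, 13 → $t6=13
and $t0, $t0, 240 → $t0=25&240=16
xor $t1, $t0, 19 → $t1=16^19=3
mul $t0, $t6, 12 → $t0=13*12=156
sub $t6, $t1, 16 → $t6=3-16=-13
sub $t6, $t6, $t0 → $t6=(-13)-156=-169
halt.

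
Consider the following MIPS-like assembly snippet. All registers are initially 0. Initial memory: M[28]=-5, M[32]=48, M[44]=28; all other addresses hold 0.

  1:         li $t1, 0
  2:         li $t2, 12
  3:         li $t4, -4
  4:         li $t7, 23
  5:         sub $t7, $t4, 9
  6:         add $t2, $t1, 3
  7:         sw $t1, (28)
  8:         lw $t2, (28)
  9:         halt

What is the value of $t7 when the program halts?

-13

$t1=0
$t2=12
$t4=-4
$t7=23
$t7=(-4)-9=-13
$t2=0+3=3
sw $t1, (28) → M[28]=0
$t2=M[28]=0
halt.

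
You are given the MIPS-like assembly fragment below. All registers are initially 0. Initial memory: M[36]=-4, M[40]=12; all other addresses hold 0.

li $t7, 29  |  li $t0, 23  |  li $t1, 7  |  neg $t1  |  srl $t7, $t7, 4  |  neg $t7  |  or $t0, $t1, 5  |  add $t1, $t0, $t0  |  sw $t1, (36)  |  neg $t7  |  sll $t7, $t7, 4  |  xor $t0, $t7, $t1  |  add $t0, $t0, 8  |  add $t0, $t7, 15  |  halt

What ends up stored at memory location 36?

-6

after li $t7, 29: $t7=29
after li $t0, 23: $t0=23
after li $t1, 7: $t1=7
after neg $t1: $t1=-(7)=-7
after srl $t7, $t7, 4: $t7=29>>4=1
after neg $t7: $t7=-(1)=-1
after or $t0, $t1, 5: $t0=(-7)|5=-3
after add $t1, $t0, $t0: $t1=(-3)+(-3)=-6
sw $t1, (36) → M[36]=-6
after neg $t7: $t7=-(-1)=1
after sll $t7, $t7, 4: $t7=1<<4=16
after xor $t0, $t7, $t1: $t0=16^(-6)=-22
after add $t0, $t0, 8: $t0=(-22)+8=-14
after add $t0, $t7, 15: $t0=16+15=31
halt.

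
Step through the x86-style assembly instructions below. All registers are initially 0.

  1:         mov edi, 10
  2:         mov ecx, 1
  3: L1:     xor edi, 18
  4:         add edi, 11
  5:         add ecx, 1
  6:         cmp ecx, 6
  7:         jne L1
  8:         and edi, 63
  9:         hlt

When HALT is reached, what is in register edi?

47

mov edi, 10 → edi=10
mov ecx, 1 → ecx=1
xor edi, 18 → edi=10^18=24
add edi, 11 → edi=24+11=35
add ecx, 1 → ecx=1+1=2
cmp ecx, 6  (cmp 2,6)
jne L1: taken
xor edi, 18 → edi=35^18=49
add edi, 11 → edi=49+11=60
add ecx, 1 → ecx=2+1=3
cmp ecx, 6  (cmp 3,6)
jne L1: taken
xor edi, 18 → edi=60^18=46
add edi, 11 → edi=46+11=57
add ecx, 1 → ecx=3+1=4
cmp ecx, 6  (cmp 4,6)
jne L1: taken
xor edi, 18 → edi=57^18=43
add edi, 11 → edi=43+11=54
add ecx, 1 → ecx=4+1=5
cmp ecx, 6  (cmp 5,6)
jne L1: taken
xor edi, 18 → edi=54^18=36
add edi, 11 → edi=36+11=47
add ecx, 1 → ecx=5+1=6
cmp ecx, 6  (cmp 6,6)
jne L1: not taken
and edi, 63 → edi=47&63=47
halt.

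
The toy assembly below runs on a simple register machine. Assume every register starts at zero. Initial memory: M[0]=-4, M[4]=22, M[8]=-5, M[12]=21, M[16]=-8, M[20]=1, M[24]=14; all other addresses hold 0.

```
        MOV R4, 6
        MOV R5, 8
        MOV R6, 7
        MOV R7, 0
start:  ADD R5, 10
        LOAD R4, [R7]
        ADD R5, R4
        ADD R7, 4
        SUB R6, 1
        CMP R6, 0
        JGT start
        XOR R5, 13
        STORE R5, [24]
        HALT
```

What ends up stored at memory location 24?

122

MOV R4, 6 → R4=6
MOV R5, 8 → R5=8
MOV R6, 7 → R6=7
MOV R7, 0 → R7=0
ADD R5, 10 → R5=8+10=18
LOAD R4, [R7] → R4=M[0]=-4
ADD R5, R4 → R5=18+(-4)=14
ADD R7, 4 → R7=0+4=4
SUB R6, 1 → R6=7-1=6
CMP R6, 0  (cmp 6,0)
JGT start: taken
ADD R5, 10 → R5=14+10=24
LOAD R4, [R7] → R4=M[4]=22
ADD R5, R4 → R5=24+22=46
ADD R7, 4 → R7=4+4=8
SUB R6, 1 → R6=6-1=5
CMP R6, 0  (cmp 5,0)
JGT start: taken
ADD R5, 10 → R5=46+10=56
LOAD R4, [R7] → R4=M[8]=-5
ADD R5, R4 → R5=56+(-5)=51
ADD R7, 4 → R7=8+4=12
SUB R6, 1 → R6=5-1=4
CMP R6, 0  (cmp 4,0)
JGT start: taken
ADD R5, 10 → R5=51+10=61
LOAD R4, [R7] → R4=M[12]=21
ADD R5, R4 → R5=61+21=82
ADD R7, 4 → R7=12+4=16
SUB R6, 1 → R6=4-1=3
CMP R6, 0  (cmp 3,0)
JGT start: taken
ADD R5, 10 → R5=82+10=92
LOAD R4, [R7] → R4=M[16]=-8
ADD R5, R4 → R5=92+(-8)=84
ADD R7, 4 → R7=16+4=20
SUB R6, 1 → R6=3-1=2
CMP R6, 0  (cmp 2,0)
JGT start: taken
ADD R5, 10 → R5=84+10=94
LOAD R4, [R7] → R4=M[20]=1
ADD R5, R4 → R5=94+1=95
ADD R7, 4 → R7=20+4=24
SUB R6, 1 → R6=2-1=1
CMP R6, 0  (cmp 1,0)
JGT start: taken
ADD R5, 10 → R5=95+10=105
LOAD R4, [R7] → R4=M[24]=14
ADD R5, R4 → R5=105+14=119
ADD R7, 4 → R7=24+4=28
SUB R6, 1 → R6=1-1=0
CMP R6, 0  (cmp 0,0)
JGT start: not taken
XOR R5, 13 → R5=119^13=122
STORE R5, [24] → M[24]=122
halt.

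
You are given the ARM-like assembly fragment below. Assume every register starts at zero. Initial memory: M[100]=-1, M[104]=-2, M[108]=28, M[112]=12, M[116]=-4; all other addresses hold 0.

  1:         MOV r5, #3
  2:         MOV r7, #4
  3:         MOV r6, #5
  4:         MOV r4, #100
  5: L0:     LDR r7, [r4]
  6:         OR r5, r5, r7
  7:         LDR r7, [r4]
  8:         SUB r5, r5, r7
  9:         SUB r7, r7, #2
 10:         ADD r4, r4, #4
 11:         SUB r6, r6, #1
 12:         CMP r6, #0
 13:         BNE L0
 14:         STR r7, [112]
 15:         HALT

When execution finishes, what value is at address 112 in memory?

-6

after MOV r5, #3: r5=3
after MOV r7, #4: r7=4
after MOV r6, #5: r6=5
after MOV r4, #100: r4=100
after LDR r7, [r4]: r7=M[100]=-1
after OR r5, r5, r7: r5=3|(-1)=-1
after LDR r7, [r4]: r7=M[100]=-1
after SUB r5, r5, r7: r5=(-1)-(-1)=0
after SUB r7, r7, #2: r7=(-1)-2=-3
after ADD r4, r4, #4: r4=100+4=104
after SUB r6, r6, #1: r6=5-1=4
CMP r6, #0  (cmp 4,0)
BNE L0: taken
after LDR r7, [r4]: r7=M[104]=-2
after OR r5, r5, r7: r5=0|(-2)=-2
after LDR r7, [r4]: r7=M[104]=-2
after SUB r5, r5, r7: r5=(-2)-(-2)=0
after SUB r7, r7, #2: r7=(-2)-2=-4
after ADD r4, r4, #4: r4=104+4=108
after SUB r6, r6, #1: r6=4-1=3
CMP r6, #0  (cmp 3,0)
BNE L0: taken
after LDR r7, [r4]: r7=M[108]=28
after OR r5, r5, r7: r5=0|28=28
after LDR r7, [r4]: r7=M[108]=28
after SUB r5, r5, r7: r5=28-28=0
after SUB r7, r7, #2: r7=28-2=26
after ADD r4, r4, #4: r4=108+4=112
after SUB r6, r6, #1: r6=3-1=2
CMP r6, #0  (cmp 2,0)
BNE L0: taken
after LDR r7, [r4]: r7=M[112]=12
after OR r5, r5, r7: r5=0|12=12
after LDR r7, [r4]: r7=M[112]=12
after SUB r5, r5, r7: r5=12-12=0
after SUB r7, r7, #2: r7=12-2=10
after ADD r4, r4, #4: r4=112+4=116
after SUB r6, r6, #1: r6=2-1=1
CMP r6, #0  (cmp 1,0)
BNE L0: taken
after LDR r7, [r4]: r7=M[116]=-4
after OR r5, r5, r7: r5=0|(-4)=-4
after LDR r7, [r4]: r7=M[116]=-4
after SUB r5, r5, r7: r5=(-4)-(-4)=0
after SUB r7, r7, #2: r7=(-4)-2=-6
after ADD r4, r4, #4: r4=116+4=120
after SUB r6, r6, #1: r6=1-1=0
CMP r6, #0  (cmp 0,0)
BNE L0: not taken
STR r7, [112] → M[112]=-6
halt.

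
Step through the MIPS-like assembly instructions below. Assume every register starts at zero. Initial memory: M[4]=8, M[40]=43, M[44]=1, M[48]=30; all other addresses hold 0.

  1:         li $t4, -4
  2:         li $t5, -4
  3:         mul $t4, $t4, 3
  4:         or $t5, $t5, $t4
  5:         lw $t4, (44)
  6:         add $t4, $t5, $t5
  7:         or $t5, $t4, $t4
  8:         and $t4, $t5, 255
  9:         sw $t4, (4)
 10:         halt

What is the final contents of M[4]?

after li $t4, -4: $t4=-4
after li $t5, -4: $t5=-4
after mul $t4, $t4, 3: $t4=(-4)*3=-12
after or $t5, $t5, $t4: $t5=(-4)|(-12)=-4
after lw $t4, (44): $t4=M[44]=1
after add $t4, $t5, $t5: $t4=(-4)+(-4)=-8
after or $t5, $t4, $t4: $t5=(-8)|(-8)=-8
after and $t4, $t5, 255: $t4=(-8)&255=248
sw $t4, (4) → M[4]=248
halt.

248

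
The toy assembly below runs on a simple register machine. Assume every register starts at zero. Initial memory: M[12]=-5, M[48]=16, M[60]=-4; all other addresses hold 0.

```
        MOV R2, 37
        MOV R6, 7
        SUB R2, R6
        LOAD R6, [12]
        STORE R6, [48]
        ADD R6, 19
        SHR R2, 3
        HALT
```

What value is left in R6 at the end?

MOV R2, 37 → R2=37
MOV R6, 7 → R6=7
SUB R2, R6 → R2=37-7=30
LOAD R6, [12] → R6=M[12]=-5
STORE R6, [48] → M[48]=-5
ADD R6, 19 → R6=(-5)+19=14
SHR R2, 3 → R2=30>>3=3
halt.

14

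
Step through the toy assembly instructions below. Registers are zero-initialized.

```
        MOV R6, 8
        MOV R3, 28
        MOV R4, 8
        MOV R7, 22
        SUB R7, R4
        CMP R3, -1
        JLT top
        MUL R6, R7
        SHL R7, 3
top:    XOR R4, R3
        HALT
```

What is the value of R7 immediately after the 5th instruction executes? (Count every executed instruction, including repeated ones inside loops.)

after MOV R6, 8: R6=8
after MOV R3, 28: R3=28
after MOV R4, 8: R4=8
after MOV R7, 22: R7=22
after SUB R7, R4: R7=22-8=14
After step 5: R7 = 14.

14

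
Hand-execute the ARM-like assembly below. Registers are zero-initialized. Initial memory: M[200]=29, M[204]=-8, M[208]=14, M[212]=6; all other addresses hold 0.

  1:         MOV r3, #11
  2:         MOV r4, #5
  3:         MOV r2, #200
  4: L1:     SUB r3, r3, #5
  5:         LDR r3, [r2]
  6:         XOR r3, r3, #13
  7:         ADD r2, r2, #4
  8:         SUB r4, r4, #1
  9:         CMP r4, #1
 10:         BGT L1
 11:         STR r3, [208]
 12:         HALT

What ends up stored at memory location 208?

after MOV r3, #11: r3=11
after MOV r4, #5: r4=5
after MOV r2, #200: r2=200
after SUB r3, r3, #5: r3=11-5=6
after LDR r3, [r2]: r3=M[200]=29
after XOR r3, r3, #13: r3=29^13=16
after ADD r2, r2, #4: r2=200+4=204
after SUB r4, r4, #1: r4=5-1=4
CMP r4, #1  (cmp 4,1)
BGT L1: taken
after SUB r3, r3, #5: r3=16-5=11
after LDR r3, [r2]: r3=M[204]=-8
after XOR r3, r3, #13: r3=(-8)^13=-11
after ADD r2, r2, #4: r2=204+4=208
after SUB r4, r4, #1: r4=4-1=3
CMP r4, #1  (cmp 3,1)
BGT L1: taken
after SUB r3, r3, #5: r3=(-11)-5=-16
after LDR r3, [r2]: r3=M[208]=14
after XOR r3, r3, #13: r3=14^13=3
after ADD r2, r2, #4: r2=208+4=212
after SUB r4, r4, #1: r4=3-1=2
CMP r4, #1  (cmp 2,1)
BGT L1: taken
after SUB r3, r3, #5: r3=3-5=-2
after LDR r3, [r2]: r3=M[212]=6
after XOR r3, r3, #13: r3=6^13=11
after ADD r2, r2, #4: r2=212+4=216
after SUB r4, r4, #1: r4=2-1=1
CMP r4, #1  (cmp 1,1)
BGT L1: not taken
STR r3, [208] → M[208]=11
halt.

11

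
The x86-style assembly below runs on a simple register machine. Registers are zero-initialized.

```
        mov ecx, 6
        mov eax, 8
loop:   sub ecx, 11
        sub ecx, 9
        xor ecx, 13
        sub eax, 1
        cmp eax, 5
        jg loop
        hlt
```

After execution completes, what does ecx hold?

ecx=6
eax=8
ecx=6-11=-5
ecx=(-5)-9=-14
ecx=(-14)^13=-1
eax=8-1=7
cmp eax, 5  (cmp 7,5)
jg loop: taken
ecx=(-1)-11=-12
ecx=(-12)-9=-21
ecx=(-21)^13=-26
eax=7-1=6
cmp eax, 5  (cmp 6,5)
jg loop: taken
ecx=(-26)-11=-37
ecx=(-37)-9=-46
ecx=(-46)^13=-33
eax=6-1=5
cmp eax, 5  (cmp 5,5)
jg loop: not taken
halt.

-33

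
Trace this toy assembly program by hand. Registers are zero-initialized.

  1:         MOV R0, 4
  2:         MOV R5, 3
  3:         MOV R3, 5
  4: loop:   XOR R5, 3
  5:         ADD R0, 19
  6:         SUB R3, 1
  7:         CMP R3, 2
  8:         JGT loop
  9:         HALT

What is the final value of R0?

61

MOV R0, 4 → R0=4
MOV R5, 3 → R5=3
MOV R3, 5 → R3=5
XOR R5, 3 → R5=3^3=0
ADD R0, 19 → R0=4+19=23
SUB R3, 1 → R3=5-1=4
CMP R3, 2  (cmp 4,2)
JGT loop: taken
XOR R5, 3 → R5=0^3=3
ADD R0, 19 → R0=23+19=42
SUB R3, 1 → R3=4-1=3
CMP R3, 2  (cmp 3,2)
JGT loop: taken
XOR R5, 3 → R5=3^3=0
ADD R0, 19 → R0=42+19=61
SUB R3, 1 → R3=3-1=2
CMP R3, 2  (cmp 2,2)
JGT loop: not taken
halt.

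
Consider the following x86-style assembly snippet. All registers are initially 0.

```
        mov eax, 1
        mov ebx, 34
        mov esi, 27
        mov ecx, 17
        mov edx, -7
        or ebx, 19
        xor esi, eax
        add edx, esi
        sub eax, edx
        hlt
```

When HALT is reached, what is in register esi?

26

after mov eax, 1: eax=1
after mov ebx, 34: ebx=34
after mov esi, 27: esi=27
after mov ecx, 17: ecx=17
after mov edx, -7: edx=-7
after or ebx, 19: ebx=34|19=51
after xor esi, eax: esi=27^1=26
after add edx, esi: edx=(-7)+26=19
after sub eax, edx: eax=1-19=-18
halt.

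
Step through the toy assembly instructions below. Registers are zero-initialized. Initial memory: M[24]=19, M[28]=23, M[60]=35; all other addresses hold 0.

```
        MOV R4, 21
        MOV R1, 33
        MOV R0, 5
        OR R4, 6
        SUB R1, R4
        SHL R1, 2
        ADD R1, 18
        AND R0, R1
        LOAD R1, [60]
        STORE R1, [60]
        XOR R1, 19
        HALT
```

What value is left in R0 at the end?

after MOV R4, 21: R4=21
after MOV R1, 33: R1=33
after MOV R0, 5: R0=5
after OR R4, 6: R4=21|6=23
after SUB R1, R4: R1=33-23=10
after SHL R1, 2: R1=10<<2=40
after ADD R1, 18: R1=40+18=58
after AND R0, R1: R0=5&58=0
after LOAD R1, [60]: R1=M[60]=35
STORE R1, [60] → M[60]=35
after XOR R1, 19: R1=35^19=48
halt.

0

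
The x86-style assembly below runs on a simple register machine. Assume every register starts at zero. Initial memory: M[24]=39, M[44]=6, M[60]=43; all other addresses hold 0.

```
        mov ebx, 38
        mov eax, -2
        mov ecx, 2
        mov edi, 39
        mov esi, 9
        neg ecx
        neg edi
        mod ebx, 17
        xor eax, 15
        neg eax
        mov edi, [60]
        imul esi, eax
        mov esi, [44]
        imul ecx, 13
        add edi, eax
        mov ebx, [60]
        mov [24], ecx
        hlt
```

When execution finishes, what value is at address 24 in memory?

ebx=38
eax=-2
ecx=2
edi=39
esi=9
ecx=-(2)=-2
edi=-(39)=-39
ebx=38%17=4
eax=(-2)^15=-15
eax=-(-15)=15
edi=M[60]=43
esi=9*15=135
esi=M[44]=6
ecx=(-2)*13=-26
edi=43+15=58
ebx=M[60]=43
mov [24], ecx → M[24]=-26
halt.

-26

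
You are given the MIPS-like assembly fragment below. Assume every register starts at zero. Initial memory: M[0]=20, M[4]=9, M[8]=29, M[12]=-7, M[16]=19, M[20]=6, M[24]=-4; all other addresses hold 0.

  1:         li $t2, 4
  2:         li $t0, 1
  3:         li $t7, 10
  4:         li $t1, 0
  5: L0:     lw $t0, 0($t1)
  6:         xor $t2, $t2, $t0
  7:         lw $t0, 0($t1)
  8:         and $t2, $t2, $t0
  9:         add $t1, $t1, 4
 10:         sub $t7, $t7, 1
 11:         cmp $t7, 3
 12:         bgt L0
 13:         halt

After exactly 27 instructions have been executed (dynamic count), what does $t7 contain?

after li $t2, 4: $t2=4
after li $t0, 1: $t0=1
after li $t7, 10: $t7=10
after li $t1, 0: $t1=0
after lw $t0, 0($t1): $t0=M[0]=20
after xor $t2, $t2, $t0: $t2=4^20=16
after lw $t0, 0($t1): $t0=M[0]=20
after and $t2, $t2, $t0: $t2=16&20=16
after add $t1, $t1, 4: $t1=0+4=4
after sub $t7, $t7, 1: $t7=10-1=9
cmp $t7, 3  (cmp 9,3)
bgt L0: taken
after lw $t0, 0($t1): $t0=M[4]=9
after xor $t2, $t2, $t0: $t2=16^9=25
after lw $t0, 0($t1): $t0=M[4]=9
after and $t2, $t2, $t0: $t2=25&9=9
after add $t1, $t1, 4: $t1=4+4=8
after sub $t7, $t7, 1: $t7=9-1=8
cmp $t7, 3  (cmp 8,3)
bgt L0: taken
after lw $t0, 0($t1): $t0=M[8]=29
after xor $t2, $t2, $t0: $t2=9^29=20
after lw $t0, 0($t1): $t0=M[8]=29
after and $t2, $t2, $t0: $t2=20&29=20
after add $t1, $t1, 4: $t1=8+4=12
after sub $t7, $t7, 1: $t7=8-1=7
cmp $t7, 3  (cmp 7,3)
After step 27: $t7 = 7.

7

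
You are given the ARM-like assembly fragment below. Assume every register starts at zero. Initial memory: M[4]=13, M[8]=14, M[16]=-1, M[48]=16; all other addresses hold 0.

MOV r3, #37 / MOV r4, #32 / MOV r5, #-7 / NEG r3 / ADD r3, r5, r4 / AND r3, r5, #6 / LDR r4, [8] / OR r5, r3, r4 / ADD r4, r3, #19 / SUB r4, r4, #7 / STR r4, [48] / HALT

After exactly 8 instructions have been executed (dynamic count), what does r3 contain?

0

MOV r3, #37 → r3=37
MOV r4, #32 → r4=32
MOV r5, #-7 → r5=-7
NEG r3 → r3=-(37)=-37
ADD r3, r5, r4 → r3=(-7)+32=25
AND r3, r5, #6 → r3=(-7)&6=0
LDR r4, [8] → r4=M[8]=14
OR r5, r3, r4 → r5=0|14=14
After step 8: r3 = 0.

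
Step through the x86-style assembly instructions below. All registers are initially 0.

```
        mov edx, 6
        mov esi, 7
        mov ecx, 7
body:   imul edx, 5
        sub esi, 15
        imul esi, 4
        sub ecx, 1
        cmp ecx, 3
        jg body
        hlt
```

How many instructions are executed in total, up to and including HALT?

28

after mov edx, 6: edx=6
after mov esi, 7: esi=7
after mov ecx, 7: ecx=7
after imul edx, 5: edx=6*5=30
after sub esi, 15: esi=7-15=-8
after imul esi, 4: esi=(-8)*4=-32
after sub ecx, 1: ecx=7-1=6
cmp ecx, 3  (cmp 6,3)
jg body: taken
after imul edx, 5: edx=30*5=150
after sub esi, 15: esi=(-32)-15=-47
after imul esi, 4: esi=(-47)*4=-188
after sub ecx, 1: ecx=6-1=5
cmp ecx, 3  (cmp 5,3)
jg body: taken
after imul edx, 5: edx=150*5=750
after sub esi, 15: esi=(-188)-15=-203
after imul esi, 4: esi=(-203)*4=-812
after sub ecx, 1: ecx=5-1=4
cmp ecx, 3  (cmp 4,3)
jg body: taken
after imul edx, 5: edx=750*5=3750
after sub esi, 15: esi=(-812)-15=-827
after imul esi, 4: esi=(-827)*4=-3308
after sub ecx, 1: ecx=4-1=3
cmp ecx, 3  (cmp 3,3)
jg body: not taken
halt.
Total executed instructions: 28.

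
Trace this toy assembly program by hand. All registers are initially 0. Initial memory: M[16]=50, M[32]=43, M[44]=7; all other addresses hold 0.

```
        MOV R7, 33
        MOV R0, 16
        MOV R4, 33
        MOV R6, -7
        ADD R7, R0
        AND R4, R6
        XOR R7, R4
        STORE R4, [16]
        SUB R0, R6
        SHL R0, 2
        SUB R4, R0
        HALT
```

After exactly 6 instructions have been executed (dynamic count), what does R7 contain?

49

MOV R7, 33 → R7=33
MOV R0, 16 → R0=16
MOV R4, 33 → R4=33
MOV R6, -7 → R6=-7
ADD R7, R0 → R7=33+16=49
AND R4, R6 → R4=33&(-7)=33
After step 6: R7 = 49.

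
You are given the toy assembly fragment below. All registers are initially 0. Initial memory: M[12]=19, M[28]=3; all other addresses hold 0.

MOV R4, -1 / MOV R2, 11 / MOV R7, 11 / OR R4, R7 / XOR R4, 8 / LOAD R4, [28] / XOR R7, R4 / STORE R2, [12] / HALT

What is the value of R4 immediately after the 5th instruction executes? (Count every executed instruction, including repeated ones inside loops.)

-9

R4=-1
R2=11
R7=11
R4=(-1)|11=-1
R4=(-1)^8=-9
After step 5: R4 = -9.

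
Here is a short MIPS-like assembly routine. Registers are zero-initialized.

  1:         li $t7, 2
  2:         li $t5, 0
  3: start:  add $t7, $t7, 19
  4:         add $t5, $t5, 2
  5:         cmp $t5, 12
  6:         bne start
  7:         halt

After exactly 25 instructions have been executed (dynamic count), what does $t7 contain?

116

after li $t7, 2: $t7=2
after li $t5, 0: $t5=0
after add $t7, $t7, 19: $t7=2+19=21
after add $t5, $t5, 2: $t5=0+2=2
cmp $t5, 12  (cmp 2,12)
bne start: taken
after add $t7, $t7, 19: $t7=21+19=40
after add $t5, $t5, 2: $t5=2+2=4
cmp $t5, 12  (cmp 4,12)
bne start: taken
after add $t7, $t7, 19: $t7=40+19=59
after add $t5, $t5, 2: $t5=4+2=6
cmp $t5, 12  (cmp 6,12)
bne start: taken
after add $t7, $t7, 19: $t7=59+19=78
after add $t5, $t5, 2: $t5=6+2=8
cmp $t5, 12  (cmp 8,12)
bne start: taken
after add $t7, $t7, 19: $t7=78+19=97
after add $t5, $t5, 2: $t5=8+2=10
cmp $t5, 12  (cmp 10,12)
bne start: taken
after add $t7, $t7, 19: $t7=97+19=116
after add $t5, $t5, 2: $t5=10+2=12
cmp $t5, 12  (cmp 12,12)
After step 25: $t7 = 116.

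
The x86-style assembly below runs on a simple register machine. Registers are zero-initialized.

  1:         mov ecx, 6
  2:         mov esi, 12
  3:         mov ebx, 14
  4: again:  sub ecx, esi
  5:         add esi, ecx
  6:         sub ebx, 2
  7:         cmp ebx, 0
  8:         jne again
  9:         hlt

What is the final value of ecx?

-6

ecx=6
esi=12
ebx=14
ecx=6-12=-6
esi=12+(-6)=6
ebx=14-2=12
cmp ebx, 0  (cmp 12,0)
jne again: taken
ecx=(-6)-6=-12
esi=6+(-12)=-6
ebx=12-2=10
cmp ebx, 0  (cmp 10,0)
jne again: taken
ecx=(-12)-(-6)=-6
esi=(-6)+(-6)=-12
ebx=10-2=8
cmp ebx, 0  (cmp 8,0)
jne again: taken
ecx=(-6)-(-12)=6
esi=(-12)+6=-6
ebx=8-2=6
cmp ebx, 0  (cmp 6,0)
jne again: taken
ecx=6-(-6)=12
esi=(-6)+12=6
ebx=6-2=4
cmp ebx, 0  (cmp 4,0)
jne again: taken
ecx=12-6=6
esi=6+6=12
ebx=4-2=2
cmp ebx, 0  (cmp 2,0)
jne again: taken
ecx=6-12=-6
esi=12+(-6)=6
ebx=2-2=0
cmp ebx, 0  (cmp 0,0)
jne again: not taken
halt.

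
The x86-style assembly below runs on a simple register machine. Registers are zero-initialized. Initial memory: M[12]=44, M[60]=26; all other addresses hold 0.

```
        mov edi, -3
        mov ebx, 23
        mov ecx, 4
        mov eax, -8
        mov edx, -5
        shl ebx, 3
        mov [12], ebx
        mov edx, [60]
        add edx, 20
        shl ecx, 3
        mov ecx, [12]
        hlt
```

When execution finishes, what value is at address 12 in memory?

mov edi, -3 → edi=-3
mov ebx, 23 → ebx=23
mov ecx, 4 → ecx=4
mov eax, -8 → eax=-8
mov edx, -5 → edx=-5
shl ebx, 3 → ebx=23<<3=184
mov [12], ebx → M[12]=184
mov edx, [60] → edx=M[60]=26
add edx, 20 → edx=26+20=46
shl ecx, 3 → ecx=4<<3=32
mov ecx, [12] → ecx=M[12]=184
halt.

184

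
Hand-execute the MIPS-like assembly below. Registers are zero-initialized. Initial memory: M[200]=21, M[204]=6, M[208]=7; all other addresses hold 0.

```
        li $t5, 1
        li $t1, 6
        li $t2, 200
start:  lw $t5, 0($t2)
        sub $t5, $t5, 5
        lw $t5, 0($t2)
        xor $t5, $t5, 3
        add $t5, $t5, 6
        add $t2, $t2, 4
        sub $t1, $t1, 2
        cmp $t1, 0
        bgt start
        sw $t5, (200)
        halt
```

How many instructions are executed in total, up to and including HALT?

after li $t5, 1: $t5=1
after li $t1, 6: $t1=6
after li $t2, 200: $t2=200
after lw $t5, 0($t2): $t5=M[200]=21
after sub $t5, $t5, 5: $t5=21-5=16
after lw $t5, 0($t2): $t5=M[200]=21
after xor $t5, $t5, 3: $t5=21^3=22
after add $t5, $t5, 6: $t5=22+6=28
after add $t2, $t2, 4: $t2=200+4=204
after sub $t1, $t1, 2: $t1=6-2=4
cmp $t1, 0  (cmp 4,0)
bgt start: taken
after lw $t5, 0($t2): $t5=M[204]=6
after sub $t5, $t5, 5: $t5=6-5=1
after lw $t5, 0($t2): $t5=M[204]=6
after xor $t5, $t5, 3: $t5=6^3=5
after add $t5, $t5, 6: $t5=5+6=11
after add $t2, $t2, 4: $t2=204+4=208
after sub $t1, $t1, 2: $t1=4-2=2
cmp $t1, 0  (cmp 2,0)
bgt start: taken
after lw $t5, 0($t2): $t5=M[208]=7
after sub $t5, $t5, 5: $t5=7-5=2
after lw $t5, 0($t2): $t5=M[208]=7
after xor $t5, $t5, 3: $t5=7^3=4
after add $t5, $t5, 6: $t5=4+6=10
after add $t2, $t2, 4: $t2=208+4=212
after sub $t1, $t1, 2: $t1=2-2=0
cmp $t1, 0  (cmp 0,0)
bgt start: not taken
sw $t5, (200) → M[200]=10
halt.
Total executed instructions: 32.

32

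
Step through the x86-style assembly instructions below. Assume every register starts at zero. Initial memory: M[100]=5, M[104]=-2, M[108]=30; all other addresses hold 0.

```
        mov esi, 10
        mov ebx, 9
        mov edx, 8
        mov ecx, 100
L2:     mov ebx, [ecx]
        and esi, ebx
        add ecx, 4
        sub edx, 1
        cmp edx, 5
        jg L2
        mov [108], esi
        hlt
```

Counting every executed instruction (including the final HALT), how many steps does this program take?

after mov esi, 10: esi=10
after mov ebx, 9: ebx=9
after mov edx, 8: edx=8
after mov ecx, 100: ecx=100
after mov ebx, [ecx]: ebx=M[100]=5
after and esi, ebx: esi=10&5=0
after add ecx, 4: ecx=100+4=104
after sub edx, 1: edx=8-1=7
cmp edx, 5  (cmp 7,5)
jg L2: taken
after mov ebx, [ecx]: ebx=M[104]=-2
after and esi, ebx: esi=0&(-2)=0
after add ecx, 4: ecx=104+4=108
after sub edx, 1: edx=7-1=6
cmp edx, 5  (cmp 6,5)
jg L2: taken
after mov ebx, [ecx]: ebx=M[108]=30
after and esi, ebx: esi=0&30=0
after add ecx, 4: ecx=108+4=112
after sub edx, 1: edx=6-1=5
cmp edx, 5  (cmp 5,5)
jg L2: not taken
mov [108], esi → M[108]=0
halt.
Total executed instructions: 24.

24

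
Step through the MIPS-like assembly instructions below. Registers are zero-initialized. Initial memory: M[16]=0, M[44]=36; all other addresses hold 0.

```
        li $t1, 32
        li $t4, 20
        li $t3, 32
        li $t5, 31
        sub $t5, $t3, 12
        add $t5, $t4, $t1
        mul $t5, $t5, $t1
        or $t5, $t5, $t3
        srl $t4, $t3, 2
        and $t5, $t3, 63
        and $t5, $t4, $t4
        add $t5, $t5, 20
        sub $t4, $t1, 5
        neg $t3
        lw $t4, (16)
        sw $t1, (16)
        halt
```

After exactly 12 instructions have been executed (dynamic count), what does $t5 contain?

$t1=32
$t4=20
$t3=32
$t5=31
$t5=32-12=20
$t5=20+32=52
$t5=52*32=1664
$t5=1664|32=1696
$t4=32>>2=8
$t5=32&63=32
$t5=8&8=8
$t5=8+20=28
After step 12: $t5 = 28.

28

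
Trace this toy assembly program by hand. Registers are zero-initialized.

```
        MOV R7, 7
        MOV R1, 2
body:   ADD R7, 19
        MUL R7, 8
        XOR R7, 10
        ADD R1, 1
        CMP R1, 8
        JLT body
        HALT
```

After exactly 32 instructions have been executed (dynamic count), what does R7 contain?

R7=7
R1=2
R7=7+19=26
R7=26*8=208
R7=208^10=218
R1=2+1=3
CMP R1, 8  (cmp 3,8)
JLT body: taken
R7=218+19=237
R7=237*8=1896
R7=1896^10=1890
R1=3+1=4
CMP R1, 8  (cmp 4,8)
JLT body: taken
R7=1890+19=1909
R7=1909*8=15272
R7=15272^10=15266
R1=4+1=5
CMP R1, 8  (cmp 5,8)
JLT body: taken
R7=15266+19=15285
R7=15285*8=122280
R7=122280^10=122274
R1=5+1=6
CMP R1, 8  (cmp 6,8)
JLT body: taken
R7=122274+19=122293
R7=122293*8=978344
R7=978344^10=978338
R1=6+1=7
CMP R1, 8  (cmp 7,8)
JLT body: taken
After step 32: R7 = 978338.

978338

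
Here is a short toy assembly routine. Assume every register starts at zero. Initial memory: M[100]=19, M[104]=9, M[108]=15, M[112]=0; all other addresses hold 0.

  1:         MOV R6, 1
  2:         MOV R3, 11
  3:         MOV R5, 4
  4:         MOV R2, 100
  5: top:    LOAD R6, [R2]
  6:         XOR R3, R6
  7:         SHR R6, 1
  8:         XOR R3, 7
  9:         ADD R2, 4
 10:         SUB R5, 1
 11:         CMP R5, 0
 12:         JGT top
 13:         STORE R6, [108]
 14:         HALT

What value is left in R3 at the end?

R6=1
R3=11
R5=4
R2=100
R6=M[100]=19
R3=11^19=24
R6=19>>1=9
R3=24^7=31
R2=100+4=104
R5=4-1=3
CMP R5, 0  (cmp 3,0)
JGT top: taken
R6=M[104]=9
R3=31^9=22
R6=9>>1=4
R3=22^7=17
R2=104+4=108
R5=3-1=2
CMP R5, 0  (cmp 2,0)
JGT top: taken
R6=M[108]=15
R3=17^15=30
R6=15>>1=7
R3=30^7=25
R2=108+4=112
R5=2-1=1
CMP R5, 0  (cmp 1,0)
JGT top: taken
R6=M[112]=0
R3=25^0=25
R6=0>>1=0
R3=25^7=30
R2=112+4=116
R5=1-1=0
CMP R5, 0  (cmp 0,0)
JGT top: not taken
STORE R6, [108] → M[108]=0
halt.

30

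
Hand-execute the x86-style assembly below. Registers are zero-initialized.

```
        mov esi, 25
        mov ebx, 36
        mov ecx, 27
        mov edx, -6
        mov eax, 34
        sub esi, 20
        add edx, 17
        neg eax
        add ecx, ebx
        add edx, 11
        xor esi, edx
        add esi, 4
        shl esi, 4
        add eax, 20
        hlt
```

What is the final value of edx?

22

after mov esi, 25: esi=25
after mov ebx, 36: ebx=36
after mov ecx, 27: ecx=27
after mov edx, -6: edx=-6
after mov eax, 34: eax=34
after sub esi, 20: esi=25-20=5
after add edx, 17: edx=(-6)+17=11
after neg eax: eax=-(34)=-34
after add ecx, ebx: ecx=27+36=63
after add edx, 11: edx=11+11=22
after xor esi, edx: esi=5^22=19
after add esi, 4: esi=19+4=23
after shl esi, 4: esi=23<<4=368
after add eax, 20: eax=(-34)+20=-14
halt.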